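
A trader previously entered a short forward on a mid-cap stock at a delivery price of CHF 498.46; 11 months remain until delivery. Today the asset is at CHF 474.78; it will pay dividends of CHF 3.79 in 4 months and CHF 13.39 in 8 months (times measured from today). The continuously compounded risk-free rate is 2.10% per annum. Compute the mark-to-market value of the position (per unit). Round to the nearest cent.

PV(remaining dividends) I = 3.79·e^(−0.0210·4/12) + 13.39·e^(−0.0210·8/12) = 16.9674
Current forward F = (S − I)·e^(rT) = (474.78 − 16.9674)·e^(0.0210·11/12) = 457.8126 × 1.019436 = 466.7106
Value (long) = (F − K)·e^(−rT) = (466.7106 − 498.46) × 0.980934 = -31.1441
Short position value = −(long value) = CHF 31.14

CHF 31.14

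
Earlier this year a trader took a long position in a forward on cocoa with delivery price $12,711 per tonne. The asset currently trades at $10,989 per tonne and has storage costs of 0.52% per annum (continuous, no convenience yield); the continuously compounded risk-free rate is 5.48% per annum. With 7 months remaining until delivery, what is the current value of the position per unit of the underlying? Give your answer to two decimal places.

-$1288.71 per tonne

Current fair forward for the remaining 7 months: F = S·e^((r + u)·T), (r + u) = 0.0548 + 0.0052 = 0.0600
F = 10989 · e^(0.0600 × 7/12) = 10989 × 1.03561971 = 11380.4250
Value of long forward = (F − K)·e^(−rT) = (11380.4250 − 12711) · e^(−0.0548·7/12)
= -1330.5750 × 0.96853887 = -1288.71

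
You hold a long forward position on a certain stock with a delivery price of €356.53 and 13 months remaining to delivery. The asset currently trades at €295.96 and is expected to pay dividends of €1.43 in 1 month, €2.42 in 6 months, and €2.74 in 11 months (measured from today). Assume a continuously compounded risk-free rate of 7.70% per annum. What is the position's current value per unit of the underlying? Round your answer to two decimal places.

PV(remaining dividends) I = 1.43·e^(−0.0770·1/12) + 2.42·e^(−0.0770·6/12) + 2.74·e^(−0.0770·11/12) = 6.3027
Current forward F = (S − I)·e^(rT) = (295.96 − 6.3027)·e^(0.0770·13/12) = 289.6573 × 1.086995 = 314.8560
Value (long) = (F − K)·e^(−rT) = (314.8560 − 356.53) × 0.919968 = -38.3387
Value = -€38.34

-€38.34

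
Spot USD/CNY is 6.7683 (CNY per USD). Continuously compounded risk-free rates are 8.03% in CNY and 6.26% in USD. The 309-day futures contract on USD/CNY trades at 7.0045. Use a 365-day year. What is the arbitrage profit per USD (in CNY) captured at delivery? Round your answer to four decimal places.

Fair futures: F* = S·e^(carry·T), with carry = (r_CNY − r_USD) = 0.0803 − 0.0626 = 0.0177
F* = 6.7683 · e^(0.0177 × 309/365) = 6.7683 · e^0.014984 = 6.7683 × 1.015097 = 6.8705
Market 7.0045 > fair 6.8705: forward overpriced → cash-and-carry (buy spot, short the forward).
At maturity, profit = |F_mkt − F*| = |7.0045 − 6.8705| = 0.1340 per USD (in CNY)

0.1340 per USD (in CNY)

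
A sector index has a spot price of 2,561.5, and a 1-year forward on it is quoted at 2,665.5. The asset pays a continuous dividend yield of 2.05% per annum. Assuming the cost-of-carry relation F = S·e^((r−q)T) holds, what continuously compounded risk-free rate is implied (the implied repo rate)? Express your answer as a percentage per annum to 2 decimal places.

From F = S·e^((r−q)T): (r − q) = ln(F/S)/T
ln(2665.5/2561.5) = ln(1.040601) = 0.039798
(r − q) = 0.039798 / (12/12) = 0.039798
r = ln(F/S)/T + q = 0.039798 + 0.0205 = 0.060298
r = 6.03%

6.03%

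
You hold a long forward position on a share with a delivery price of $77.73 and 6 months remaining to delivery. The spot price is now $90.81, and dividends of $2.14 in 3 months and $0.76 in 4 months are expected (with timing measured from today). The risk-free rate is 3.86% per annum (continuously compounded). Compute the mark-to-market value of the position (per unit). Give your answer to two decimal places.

PV(remaining dividends) I = 2.14·e^(−0.0386·3/12) + 0.76·e^(−0.0386·4/12) = 2.8697
Current forward F = (S − I)·e^(rT) = (90.81 − 2.8697)·e^(0.0386·6/12) = 87.9403 × 1.019487 = 89.6540
Value (long) = (F − K)·e^(−rT) = (89.6540 − 77.73) × 0.980885 = 11.6961
Value = $11.70

$11.70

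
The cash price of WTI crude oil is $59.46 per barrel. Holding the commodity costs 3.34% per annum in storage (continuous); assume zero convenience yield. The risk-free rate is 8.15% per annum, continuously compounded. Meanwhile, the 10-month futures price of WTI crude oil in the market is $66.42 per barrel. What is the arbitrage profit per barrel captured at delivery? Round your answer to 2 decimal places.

$0.99 per barrel

Fair futures: F* = S·e^(carry·T), with carry = (r + u) = 0.0815 + 0.0334 = 0.1149
F* = 59.46 · e^(0.1149 × 10/12) = 59.46 · e^0.095750 = 59.46 × 1.100484 = $65.4348
Market $66.42 > fair $65.4348: forward overpriced → cash-and-carry (buy spot, short the forward).
At maturity, profit = |F_mkt − F*| = |66.42 − 65.4348| = $0.99 per barrel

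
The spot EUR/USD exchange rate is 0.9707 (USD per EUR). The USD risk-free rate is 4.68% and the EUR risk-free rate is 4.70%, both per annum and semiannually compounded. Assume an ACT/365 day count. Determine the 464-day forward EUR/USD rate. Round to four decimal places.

0.9705

By covered interest parity, F = S · (1+r_USD/2)^(2T) / (1+r_EUR/2)^(2T)
= 0.9707 × 1.060572 / 1.060835 = 0.9707 × 0.999752
F = 0.9705 USD per EUR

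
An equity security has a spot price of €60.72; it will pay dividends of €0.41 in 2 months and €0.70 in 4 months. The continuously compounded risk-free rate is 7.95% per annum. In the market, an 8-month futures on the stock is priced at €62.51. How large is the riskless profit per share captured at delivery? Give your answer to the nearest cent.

€0.37 per share

PV(dividends) I = 0.41·e^(−0.0795·2/12) + 0.70·e^(−0.0795·4/12) = 1.0863
Fair futures F* = (S − I)·e^(rT) = (60.72 − 1.0863)·e^0.053000 = 59.6337 × 1.054430 = 62.8796
Market €62.51 < fair 62.8796: forward underpriced → reverse cash-and-carry (short the stock, invest proceeds at r, pay the dividends, go long the forward).
Profit at T = |F_mkt − F*| = |62.51 − 62.8796| = €0.37 per share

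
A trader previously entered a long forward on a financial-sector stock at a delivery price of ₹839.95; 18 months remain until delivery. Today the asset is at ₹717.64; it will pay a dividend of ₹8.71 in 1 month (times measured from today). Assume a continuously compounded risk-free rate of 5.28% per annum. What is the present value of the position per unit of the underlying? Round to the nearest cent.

-₹67.02

PV(remaining dividends) I = 8.71·e^(−0.0528·1/12) = 8.6718
Current forward F = (S − I)·e^(rT) = (717.64 − 8.6718)·e^(0.0528·18/12) = 708.9682 × 1.082421 = 767.4021
Value (long) = (F − K)·e^(−rT) = (767.4021 − 839.95) × 0.923855 = -67.0237
Value = -₹67.02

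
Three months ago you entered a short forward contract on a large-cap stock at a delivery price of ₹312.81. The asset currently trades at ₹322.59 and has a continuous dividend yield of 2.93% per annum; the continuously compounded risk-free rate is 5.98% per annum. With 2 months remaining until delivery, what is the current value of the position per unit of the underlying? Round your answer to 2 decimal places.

Current fair forward for the remaining 2 months: F = S·e^((r − q)·T), (r − q) = 0.0598 − 0.0293 = 0.0305
F = 322.59 · e^(0.0305 × 2/12) = 322.59 × 1.005096 = 324.2339
Value of long forward = (F − K)·e^(−rT) = (324.2339 − 312.81) · e^(−0.0598·2/12)
= 11.4239 × 0.990083 = 11.31
Short position value = −(long value) = -₹11.31

-₹11.31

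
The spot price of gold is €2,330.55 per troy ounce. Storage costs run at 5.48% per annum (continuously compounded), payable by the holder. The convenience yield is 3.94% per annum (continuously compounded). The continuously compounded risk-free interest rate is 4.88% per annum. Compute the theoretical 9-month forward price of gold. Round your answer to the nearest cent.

Net carry = r + u − y = 0.0488 + 0.0548 − 0.0394 = 0.0642
F = S·e^((r+u−y)T) = 2330.55 · e^(0.0642 × 9/12) = 2330.55 · e^0.04815000
= 2330.55 × 1.04932804 = €2,445.51 per troy ounce

€2,445.51 per troy ounce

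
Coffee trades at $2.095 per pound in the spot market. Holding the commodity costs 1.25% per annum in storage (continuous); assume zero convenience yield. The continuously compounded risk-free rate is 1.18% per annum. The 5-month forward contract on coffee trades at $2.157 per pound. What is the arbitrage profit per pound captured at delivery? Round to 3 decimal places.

$0.041 per pound

Fair forward: F* = S·e^(carry·T), with carry = (r + u) = 0.0118 + 0.0125 = 0.0243
F* = 2.095 · e^(0.0243 × 5/12) = 2.095 · e^0.010125 = 2.095 × 1.010176 = $2.1163
Market $2.157 > fair $2.1163: forward overpriced → cash-and-carry (buy spot, short the forward).
At maturity, profit = |F_mkt − F*| = |2.157 − 2.1163| = $0.041 per pound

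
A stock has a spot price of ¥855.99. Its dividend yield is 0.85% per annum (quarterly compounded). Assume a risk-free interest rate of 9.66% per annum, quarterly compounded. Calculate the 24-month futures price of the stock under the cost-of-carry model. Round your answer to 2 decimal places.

F = S · (1+r/4)^(4T) / (1+q/4)^(4T)
= 855.99 × 1.210343 / 1.017127 = 855.99 × 1.189963
F = ¥1,018.60

¥1,018.60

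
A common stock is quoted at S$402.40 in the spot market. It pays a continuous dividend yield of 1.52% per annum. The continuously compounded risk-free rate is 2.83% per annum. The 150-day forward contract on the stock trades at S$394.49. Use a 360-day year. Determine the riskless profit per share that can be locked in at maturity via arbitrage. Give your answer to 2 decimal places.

S$10.11 per share

Fair forward: F* = S·e^(carry·T), with carry = (r − q) = 0.0283 − 0.0152 = 0.0131
F* = 402.40 · e^(0.0131 × 150/360) = 402.40 · e^0.005458 = 402.40 × 1.005473 = S$404.6023
Market S$394.49 < fair S$404.6023: forward underpriced → reverse cash-and-carry (short spot, go long the forward).
At maturity, profit = |F_mkt − F*| = |394.49 − 404.6023| = S$10.11 per share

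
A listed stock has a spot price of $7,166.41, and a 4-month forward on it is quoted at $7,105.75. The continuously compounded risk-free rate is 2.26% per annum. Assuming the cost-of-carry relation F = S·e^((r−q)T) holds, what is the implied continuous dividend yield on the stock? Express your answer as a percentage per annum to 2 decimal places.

4.81%

From F = S·e^((r−q)T): (r − q) = ln(F/S)/T
ln(7105.75/7166.41) = ln(0.991536) = -0.008500
(r − q) = -0.008500 / (4/12) = -0.025500
q = r − ln(F/S)/T = 0.0226 + 0.025500 = 0.048100
q = 4.81%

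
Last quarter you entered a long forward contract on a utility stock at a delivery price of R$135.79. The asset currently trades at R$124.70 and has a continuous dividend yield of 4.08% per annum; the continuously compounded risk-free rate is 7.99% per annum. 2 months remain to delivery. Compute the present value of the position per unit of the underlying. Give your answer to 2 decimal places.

-R$10.14

Current fair forward for the remaining 2 months: F = S·e^((r − q)·T), (r − q) = 0.0799 − 0.0408 = 0.0391
F = 124.70 · e^(0.0391 × 2/12) = 124.70 × 1.006538 = 125.5153
Value of long forward = (F − K)·e^(−rT) = (125.5153 − 135.79) · e^(−0.0799·2/12)
= -10.2747 × 0.986772 = -10.14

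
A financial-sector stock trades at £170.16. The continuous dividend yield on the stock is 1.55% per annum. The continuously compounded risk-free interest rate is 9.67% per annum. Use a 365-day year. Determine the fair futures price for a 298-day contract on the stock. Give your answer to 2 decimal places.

£181.82

F = S·e^((r − q)T) = 170.16 · e^((0.0967 − 0.0155) × 298/365)
= 170.16 · e^0.066295 = 170.16 × 1.068542
F = £181.82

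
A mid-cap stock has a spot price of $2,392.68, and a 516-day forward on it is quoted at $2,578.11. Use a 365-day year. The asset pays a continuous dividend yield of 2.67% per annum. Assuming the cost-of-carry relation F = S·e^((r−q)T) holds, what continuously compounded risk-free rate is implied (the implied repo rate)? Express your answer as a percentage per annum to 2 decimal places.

From F = S·e^((r−q)T): (r − q) = ln(F/S)/T
ln(2578.11/2392.68) = ln(1.077499) = 0.074643
(r − q) = 0.074643 / (516/365) = 0.052800
r = ln(F/S)/T + q = 0.052800 + 0.0267 = 0.079500
r = 7.95%

7.95%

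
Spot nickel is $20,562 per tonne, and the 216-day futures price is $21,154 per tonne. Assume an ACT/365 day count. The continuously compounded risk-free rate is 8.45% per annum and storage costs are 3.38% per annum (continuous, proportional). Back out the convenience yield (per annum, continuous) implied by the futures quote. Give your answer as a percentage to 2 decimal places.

7.03%

F = S·e^((r+u−y)T) ⇒ (r+u−y) = ln(F/S)/T
ln(21154/20562) = 0.028384; /T ⇒ 0.047964
y = r + u − ln(F/S)/T = 0.0845 + 0.0338 − 0.047964 = 0.070336
y = 7.03%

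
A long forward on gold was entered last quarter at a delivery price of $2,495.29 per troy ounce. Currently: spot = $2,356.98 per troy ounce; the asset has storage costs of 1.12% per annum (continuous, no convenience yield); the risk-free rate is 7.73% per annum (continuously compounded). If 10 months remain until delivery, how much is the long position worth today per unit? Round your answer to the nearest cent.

$39.46 per troy ounce

Current fair forward for the remaining 10 months: F = S·e^((r + u)·T), (r + u) = 0.0773 + 0.0112 = 0.0885
F = 2356.98 · e^(0.0885 × 10/12) = 2356.98 × 1.07653764 = 2537.3777
Value of long forward = (F − K)·e^(−rT) = (2537.3777 − 2495.29) · e^(−0.0773·10/12)
= 42.0877 × 0.93761425 = 39.46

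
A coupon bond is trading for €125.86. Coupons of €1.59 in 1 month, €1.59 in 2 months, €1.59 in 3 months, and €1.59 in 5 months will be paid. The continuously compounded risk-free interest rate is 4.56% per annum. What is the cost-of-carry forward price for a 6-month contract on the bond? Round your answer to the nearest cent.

€122.32

PV(coupons) I = 1.59·e^(−0.0456·1/12) + 1.59·e^(−0.0456·2/12) + 1.59·e^(−0.0456·3/12) + 1.59·e^(−0.0456·5/12)
I = 1.5840 + 1.5780 + 1.5720 + 1.5601 = 6.2941
F = (S − I)·e^(rT) = (125.86 − 6.2941) · e^(0.0456·6/12)
= 119.5659 · e^0.022800 = 119.5659 × 1.023062 = €122.32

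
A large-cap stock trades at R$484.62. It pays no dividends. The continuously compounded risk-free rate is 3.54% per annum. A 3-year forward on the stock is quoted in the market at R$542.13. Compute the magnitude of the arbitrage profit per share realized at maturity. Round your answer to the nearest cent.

Fair forward: F* = S·e^(carry·T), with carry = r = 0.0354
F* = 484.62 · e^(0.0354 × 3) = 484.62 · e^0.106200 = 484.62 × 1.112044 = R$538.9188
Market R$542.13 > fair R$538.9188: forward overpriced → cash-and-carry (buy spot, short the forward).
At maturity, profit = |F_mkt − F*| = |542.13 − 538.9188| = R$3.21 per share

R$3.21 per share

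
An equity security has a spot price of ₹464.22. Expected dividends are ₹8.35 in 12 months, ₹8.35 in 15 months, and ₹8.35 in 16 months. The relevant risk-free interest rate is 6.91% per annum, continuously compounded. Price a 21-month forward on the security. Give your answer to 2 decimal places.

PV(dividends) I = 8.35·e^(−0.0691·12/12) + 8.35·e^(−0.0691·15/12) + 8.35·e^(−0.0691·16/12)
I = 7.7925 + 7.6590 + 7.6151 = 23.0666
F = (S − I)·e^(rT) = (464.22 − 23.0666) · e^(0.0691·21/12)
= 441.1534 · e^0.120925 = 441.1534 × 1.128540 = ₹497.86

₹497.86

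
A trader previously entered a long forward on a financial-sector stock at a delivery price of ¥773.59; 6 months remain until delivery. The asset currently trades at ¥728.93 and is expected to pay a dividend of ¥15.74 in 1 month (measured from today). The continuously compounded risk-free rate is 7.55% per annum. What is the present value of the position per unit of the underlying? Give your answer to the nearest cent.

-¥31.64

PV(remaining dividends) I = 15.74·e^(−0.0755·1/12) = 15.6413
Current forward F = (S − I)·e^(rT) = (728.93 − 15.6413)·e^(0.0755·6/12) = 713.2887 × 1.038472 = 740.7303
Value (long) = (F − K)·e^(−rT) = (740.7303 − 773.59) × 0.962954 = -31.6424
Value = -¥31.64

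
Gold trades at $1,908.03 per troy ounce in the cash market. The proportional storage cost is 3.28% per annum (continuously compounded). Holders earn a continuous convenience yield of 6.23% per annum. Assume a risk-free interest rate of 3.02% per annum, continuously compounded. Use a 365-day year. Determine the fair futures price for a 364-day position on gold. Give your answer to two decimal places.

$1,909.36 per troy ounce

Net carry = r + u − y = 0.0302 + 0.0328 − 0.0623 = 0.0007
F = S·e^((r+u−y)T) = 1908.03 · e^(0.0007 × 364/365) = 1908.03 · e^0.00069808
= 1908.03 × 1.00069832 = $1,909.36 per troy ounce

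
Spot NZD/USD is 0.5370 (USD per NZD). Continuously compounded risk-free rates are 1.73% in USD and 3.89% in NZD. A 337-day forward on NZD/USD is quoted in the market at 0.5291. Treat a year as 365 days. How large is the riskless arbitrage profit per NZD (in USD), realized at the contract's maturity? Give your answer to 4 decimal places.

0.0027 per NZD (in USD)

Fair forward: F* = S·e^(carry·T), with carry = (r_USD − r_NZD) = 0.0173 − 0.0389 = -0.0216
F* = 0.5370 · e^(-0.0216 × 337/365) = 0.5370 · e^-0.019943 = 0.5370 × 0.980255 = 0.5264
Market 0.5291 > fair 0.5264: forward overpriced → cash-and-carry (buy spot, short the forward).
At maturity, profit = |F_mkt − F*| = |0.5291 − 0.5264| = 0.0027 per NZD (in USD)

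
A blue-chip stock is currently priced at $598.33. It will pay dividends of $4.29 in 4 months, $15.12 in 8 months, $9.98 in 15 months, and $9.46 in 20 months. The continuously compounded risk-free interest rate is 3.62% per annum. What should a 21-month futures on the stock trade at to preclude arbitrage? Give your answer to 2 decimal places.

PV(dividends) I = 4.29·e^(−0.0362·4/12) + 15.12·e^(−0.0362·8/12) + 9.98·e^(−0.0362·15/12) + 9.46·e^(−0.0362·20/12)
I = 4.2385 + 14.7595 + 9.5385 + 8.9061 = 37.4426
F = (S − I)·e^(rT) = (598.33 − 37.4426) · e^(0.0362·21/12)
= 560.8874 · e^0.063350 = 560.8874 × 1.065400 = $597.57

$597.57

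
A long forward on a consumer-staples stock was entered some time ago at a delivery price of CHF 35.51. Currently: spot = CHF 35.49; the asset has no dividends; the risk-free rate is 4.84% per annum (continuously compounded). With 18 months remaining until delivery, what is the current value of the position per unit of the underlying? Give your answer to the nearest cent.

CHF 2.47

Current fair forward for the remaining 18 months: F = S·e^(r·T), r = 0.0484
F = 35.49 · e^(0.0484 × 18/12) = 35.49 × 1.075300 = 38.1624
Value of long forward = (F − K)·e^(−rT) = (38.1624 − 35.51) · e^(−0.0484·18/12)
= 2.6524 × 0.929973 = 2.47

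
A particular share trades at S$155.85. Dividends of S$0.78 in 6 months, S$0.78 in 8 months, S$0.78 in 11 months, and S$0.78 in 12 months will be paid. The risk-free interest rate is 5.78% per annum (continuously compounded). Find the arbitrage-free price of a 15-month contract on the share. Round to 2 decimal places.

PV(dividends) I = 0.78·e^(−0.0578·6/12) + 0.78·e^(−0.0578·8/12) + 0.78·e^(−0.0578·11/12) + 0.78·e^(−0.0578·12/12)
I = 0.7578 + 0.7505 + 0.7397 + 0.7362 = 2.9842
F = (S − I)·e^(rT) = (155.85 − 2.9842) · e^(0.0578·15/12)
= 152.8658 · e^0.072250 = 152.8658 × 1.074924 = S$164.32

S$164.32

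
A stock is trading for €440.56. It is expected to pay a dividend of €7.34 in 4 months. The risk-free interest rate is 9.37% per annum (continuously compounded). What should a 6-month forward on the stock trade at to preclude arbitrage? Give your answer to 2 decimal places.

€454.24

PV(dividends) I = 7.34·e^(−0.0937·4/12)
I = 7.1143
F = (S − I)·e^(rT) = (440.56 − 7.1143) · e^(0.0937·6/12)
= 433.4457 · e^0.046850 = 433.4457 × 1.047965 = €454.24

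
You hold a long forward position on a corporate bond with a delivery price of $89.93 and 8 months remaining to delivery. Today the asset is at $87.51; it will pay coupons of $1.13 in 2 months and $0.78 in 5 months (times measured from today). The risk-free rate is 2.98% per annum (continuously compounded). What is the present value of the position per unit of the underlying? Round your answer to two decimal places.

-$2.55

PV(remaining coupons) I = 1.13·e^(−0.0298·2/12) + 0.78·e^(−0.0298·5/12) = 1.8948
Current forward F = (S − I)·e^(rT) = (87.51 − 1.8948)·e^(0.0298·8/12) = 85.6152 × 1.020065 = 87.3331
Value (long) = (F − K)·e^(−rT) = (87.3331 − 89.93) × 0.980329 = -2.5458
Value = -$2.55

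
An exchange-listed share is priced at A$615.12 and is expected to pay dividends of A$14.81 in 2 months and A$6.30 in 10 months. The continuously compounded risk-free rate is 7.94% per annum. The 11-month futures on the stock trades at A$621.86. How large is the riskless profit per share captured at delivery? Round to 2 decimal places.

A$17.64 per share

PV(dividends) I = 14.81·e^(−0.0794·2/12) + 6.30·e^(−0.0794·10/12) = 20.5119
Fair futures F* = (S − I)·e^(rT) = (615.12 − 20.5119)·e^0.072783 = 594.6081 × 1.075497 = 639.4992
Market A$621.86 < fair 639.4992: forward underpriced → reverse cash-and-carry (short the stock, invest proceeds at r, pay the dividends, go long the forward).
Profit at T = |F_mkt − F*| = |621.86 − 639.4992| = A$17.64 per share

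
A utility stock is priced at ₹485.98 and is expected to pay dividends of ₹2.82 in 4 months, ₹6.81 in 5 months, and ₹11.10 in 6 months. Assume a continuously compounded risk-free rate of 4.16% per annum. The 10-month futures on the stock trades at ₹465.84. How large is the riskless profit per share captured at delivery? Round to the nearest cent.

PV(dividends) I = 2.82·e^(−0.0416·4/12) + 6.81·e^(−0.0416·5/12) + 11.10·e^(−0.0416·6/12) = 20.3456
Fair futures F* = (S − I)·e^(rT) = (485.98 − 20.3456)·e^0.034667 = 465.6344 × 1.035275 = 482.0597
Market ₹465.84 < fair 482.0597: forward underpriced → reverse cash-and-carry (short the stock, invest proceeds at r, pay the dividends, go long the forward).
Profit at T = |F_mkt − F*| = |465.84 − 482.0597| = ₹16.22 per share

₹16.22 per share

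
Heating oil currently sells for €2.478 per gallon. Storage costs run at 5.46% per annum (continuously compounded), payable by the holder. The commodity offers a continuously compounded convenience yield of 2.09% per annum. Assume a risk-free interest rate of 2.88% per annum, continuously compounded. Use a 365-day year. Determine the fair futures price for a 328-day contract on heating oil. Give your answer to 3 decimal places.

Net carry = r + u − y = 0.0288 + 0.0546 − 0.0209 = 0.0625
F = S·e^((r+u−y)T) = 2.478 · e^(0.0625 × 328/365) = 2.478 · e^0.056164
= 2.478 × 1.057771 = €2.621 per gallon

€2.621 per gallon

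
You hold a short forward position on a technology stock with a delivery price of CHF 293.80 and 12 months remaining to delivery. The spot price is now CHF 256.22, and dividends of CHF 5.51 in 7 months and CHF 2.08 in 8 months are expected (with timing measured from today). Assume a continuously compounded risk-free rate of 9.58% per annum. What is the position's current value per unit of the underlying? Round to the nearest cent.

CHF 17.90

PV(remaining dividends) I = 5.51·e^(−0.0958·7/12) + 2.08·e^(−0.0958·8/12) = 7.1618
Current forward F = (S − I)·e^(rT) = (256.22 − 7.1618)·e^(0.0958·12/12) = 249.0582 × 1.100539 = 274.0983
Value (long) = (F − K)·e^(−rT) = (274.0983 − 293.80) × 0.908646 = -17.9019
Short position value = −(long value) = CHF 17.90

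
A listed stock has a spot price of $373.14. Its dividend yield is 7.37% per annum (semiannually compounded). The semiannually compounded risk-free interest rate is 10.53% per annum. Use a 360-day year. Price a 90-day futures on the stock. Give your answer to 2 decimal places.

F = S · (1+r/2)^(2T) / (1+q/2)^(2T)
= 373.14 × 1.025987 / 1.018258 = 373.14 × 1.007590
F = $375.97

$375.97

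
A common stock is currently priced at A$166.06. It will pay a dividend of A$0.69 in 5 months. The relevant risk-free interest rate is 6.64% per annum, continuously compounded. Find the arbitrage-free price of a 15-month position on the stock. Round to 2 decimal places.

A$179.70

PV(dividends) I = 0.69·e^(−0.0664·5/12)
I = 0.6712
F = (S − I)·e^(rT) = (166.06 − 0.6712) · e^(0.0664·15/12)
= 165.3888 · e^0.083000 = 165.3888 × 1.086542 = A$179.70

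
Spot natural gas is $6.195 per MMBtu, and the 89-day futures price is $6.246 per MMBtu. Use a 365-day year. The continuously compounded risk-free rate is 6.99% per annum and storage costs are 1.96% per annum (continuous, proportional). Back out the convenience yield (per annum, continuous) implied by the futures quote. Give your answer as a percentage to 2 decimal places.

F = S·e^((r+u−y)T) ⇒ (r+u−y) = ln(F/S)/T
ln(6.246/6.195) = 0.008199; /T ⇒ 0.033625
y = r + u − ln(F/S)/T = 0.0699 + 0.0196 − 0.033625 = 0.055875
y = 5.59%

5.59%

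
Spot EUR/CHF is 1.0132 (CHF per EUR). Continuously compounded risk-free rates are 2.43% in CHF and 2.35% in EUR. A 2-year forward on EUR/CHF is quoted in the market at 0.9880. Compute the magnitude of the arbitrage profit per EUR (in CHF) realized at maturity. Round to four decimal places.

Fair forward: F* = S·e^(carry·T), with carry = (r_CHF − r_EUR) = 0.0243 − 0.0235 = 0.0008
F* = 1.0132 · e^(0.0008 × 2) = 1.0132 · e^0.001600 = 1.0132 × 1.001601 = 1.0148
Market 0.9880 < fair 1.0148: forward underpriced → reverse cash-and-carry (short spot, go long the forward).
At maturity, profit = |F_mkt − F*| = |0.9880 − 1.0148| = 0.0268 per EUR (in CHF)

0.0268 per EUR (in CHF)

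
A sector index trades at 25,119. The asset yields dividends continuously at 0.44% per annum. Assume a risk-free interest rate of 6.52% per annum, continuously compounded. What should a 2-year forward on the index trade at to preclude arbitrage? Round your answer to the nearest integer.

28,367

F = S·e^((r − q)T) = 25119 · e^((0.0652 − 0.0044) × 2)
= 25119 · e^0.121600 = 25119 × 1.129302
F = 28,367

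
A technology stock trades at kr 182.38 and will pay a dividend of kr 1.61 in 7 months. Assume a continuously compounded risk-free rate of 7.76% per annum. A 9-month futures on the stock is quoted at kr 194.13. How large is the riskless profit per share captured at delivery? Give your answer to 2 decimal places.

kr 2.45 per share

PV(dividends) I = 1.61·e^(−0.0776·7/12) = 1.5387
Fair futures F* = (S − I)·e^(rT) = (182.38 − 1.5387)·e^0.058200 = 180.8413 × 1.059927 = 191.6786
Market kr 194.13 > fair 191.6786: forward overpriced → cash-and-carry (borrow at r, buy the stock and collect the dividends, short the forward).
Profit at T = |F_mkt − F*| = |194.13 − 191.6786| = kr 2.45 per share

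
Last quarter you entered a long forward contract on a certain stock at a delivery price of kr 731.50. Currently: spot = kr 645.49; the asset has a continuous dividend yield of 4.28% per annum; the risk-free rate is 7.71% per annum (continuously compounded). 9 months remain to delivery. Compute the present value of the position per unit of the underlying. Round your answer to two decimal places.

Current fair forward for the remaining 9 months: F = S·e^((r − q)·T), (r − q) = 0.0771 − 0.0428 = 0.0343
F = 645.49 · e^(0.0343 × 9/12) = 645.49 × 1.026059 = 662.3108
Value of long forward = (F − K)·e^(−rT) = (662.3108 − 731.50) · e^(−0.0771·9/12)
= -69.1892 × 0.943815 = -65.30

-kr 65.30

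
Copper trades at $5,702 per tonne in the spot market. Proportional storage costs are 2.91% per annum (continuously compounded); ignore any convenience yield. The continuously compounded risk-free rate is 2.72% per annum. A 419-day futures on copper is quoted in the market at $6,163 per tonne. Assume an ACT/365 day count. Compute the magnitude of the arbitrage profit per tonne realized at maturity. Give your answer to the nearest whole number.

$80 per tonne

Fair futures: F* = S·e^(carry·T), with carry = (r + u) = 0.0272 + 0.0291 = 0.0563
F* = 5702 · e^(0.0563 × 419/365) = 5702 · e^0.064629 = 5702 × 1.066763 = $6082.6826
Market $6163 > fair $6082.6826: forward overpriced → cash-and-carry (buy spot, short the forward).
At maturity, profit = |F_mkt − F*| = |6163 − 6082.6826| = $80 per tonne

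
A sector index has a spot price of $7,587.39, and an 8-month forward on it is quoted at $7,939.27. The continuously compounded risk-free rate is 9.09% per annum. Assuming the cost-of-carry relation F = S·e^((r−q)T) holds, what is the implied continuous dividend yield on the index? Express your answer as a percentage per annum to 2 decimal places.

2.29%

From F = S·e^((r−q)T): (r − q) = ln(F/S)/T
ln(7939.27/7587.39) = ln(1.046377) = 0.045334
(r − q) = 0.045334 / (8/12) = 0.068001
q = r − ln(F/S)/T = 0.0909 − 0.068001 = 0.022899
q = 2.29%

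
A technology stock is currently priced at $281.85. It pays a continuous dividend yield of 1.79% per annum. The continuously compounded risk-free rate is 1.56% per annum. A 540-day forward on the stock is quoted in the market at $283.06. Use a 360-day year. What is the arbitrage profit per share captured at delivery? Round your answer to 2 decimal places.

Fair forward: F* = S·e^(carry·T), with carry = (r − q) = 0.0156 − 0.0179 = -0.0023
F* = 281.85 · e^(-0.0023 × 540/360) = 281.85 · e^-0.003450 = 281.85 × 0.996556 = $280.8793
Market $283.06 > fair $280.8793: forward overpriced → cash-and-carry (buy spot, short the forward).
At maturity, profit = |F_mkt − F*| = |283.06 − 280.8793| = $2.18 per share

$2.18 per share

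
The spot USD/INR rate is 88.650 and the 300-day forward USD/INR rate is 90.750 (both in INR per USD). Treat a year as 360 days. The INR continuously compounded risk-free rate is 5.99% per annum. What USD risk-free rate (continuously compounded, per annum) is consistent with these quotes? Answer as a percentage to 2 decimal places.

F = S·e^((r_INR − r_USD)T) ⇒ r_USD = r_INR − ln(F/S)/T
ln(90.750/88.650) = 0.023412; /(300/360) = 0.028094
r_USD = 0.0599 − 0.028094 = 0.031806
r_USD = 3.18%

3.18%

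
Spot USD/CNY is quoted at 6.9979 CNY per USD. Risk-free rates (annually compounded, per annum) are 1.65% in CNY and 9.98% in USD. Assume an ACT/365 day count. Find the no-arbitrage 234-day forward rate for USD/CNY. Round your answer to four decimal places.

By covered interest parity, F = S · (1+r_CNY)^T / (1+r_USD)^T
= 6.9979 × 1.010547 / 1.062884 = 6.9979 × 0.950759
F = 6.6533 CNY per USD

6.6533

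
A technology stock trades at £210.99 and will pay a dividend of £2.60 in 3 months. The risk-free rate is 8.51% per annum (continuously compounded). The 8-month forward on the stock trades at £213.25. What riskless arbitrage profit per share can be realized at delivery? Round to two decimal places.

PV(dividends) I = 2.60·e^(−0.0851·3/12) = 2.5453
Fair forward F* = (S − I)·e^(rT) = (210.99 − 2.5453)·e^0.056733 = 208.4447 × 1.058373 = 220.6122
Market £213.25 < fair 220.6122: forward underpriced → reverse cash-and-carry (short the stock, invest proceeds at r, pay the dividends, go long the forward).
Profit at T = |F_mkt − F*| = |213.25 − 220.6122| = £7.36 per share

£7.36 per share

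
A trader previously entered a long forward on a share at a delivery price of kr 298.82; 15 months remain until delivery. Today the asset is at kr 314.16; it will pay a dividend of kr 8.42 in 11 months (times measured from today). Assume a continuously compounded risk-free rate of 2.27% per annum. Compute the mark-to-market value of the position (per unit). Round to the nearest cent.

kr 15.45

PV(remaining dividends) I = 8.42·e^(−0.0227·11/12) = 8.2466
Current forward F = (S − I)·e^(rT) = (314.16 − 8.2466)·e^(0.0227·15/12) = 305.9134 × 1.028781 = 314.7179
Value (long) = (F − K)·e^(−rT) = (314.7179 − 298.82) × 0.972024 = 15.4531
Value = kr 15.45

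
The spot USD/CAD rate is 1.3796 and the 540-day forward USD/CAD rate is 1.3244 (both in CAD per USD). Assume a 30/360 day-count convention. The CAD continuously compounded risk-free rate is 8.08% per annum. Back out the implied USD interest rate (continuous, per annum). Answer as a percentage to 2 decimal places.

10.80%

F = S·e^((r_CAD − r_USD)T) ⇒ r_USD = r_CAD − ln(F/S)/T
ln(1.3244/1.3796) = -0.040834; /(540/360) = -0.027223
r_USD = 0.0808 + 0.027223 = 0.108023
r_USD = 10.80%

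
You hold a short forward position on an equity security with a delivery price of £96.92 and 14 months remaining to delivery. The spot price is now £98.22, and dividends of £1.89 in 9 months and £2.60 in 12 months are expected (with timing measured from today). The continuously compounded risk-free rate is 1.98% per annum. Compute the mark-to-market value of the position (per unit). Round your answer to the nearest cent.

£0.90

PV(remaining dividends) I = 1.89·e^(−0.0198·9/12) + 2.60·e^(−0.0198·12/12) = 4.4112
Current forward F = (S − I)·e^(rT) = (98.22 − 4.4112)·e^(0.0198·14/12) = 93.8088 × 1.023369 = 96.0010
Value (long) = (F − K)·e^(−rT) = (96.0010 − 96.92) × 0.977165 = -0.8980
Short position value = −(long value) = £0.90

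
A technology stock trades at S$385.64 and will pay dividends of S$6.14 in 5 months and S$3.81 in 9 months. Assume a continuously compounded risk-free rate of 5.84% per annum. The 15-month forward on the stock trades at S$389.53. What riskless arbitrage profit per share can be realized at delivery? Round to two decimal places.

PV(dividends) I = 6.14·e^(−0.0584·5/12) + 3.81·e^(−0.0584·9/12) = 9.6391
Fair forward F* = (S − I)·e^(rT) = (385.64 − 9.6391)·e^0.073000 = 376.0009 × 1.075731 = 404.4758
Market S$389.53 < fair 404.4758: forward underpriced → reverse cash-and-carry (short the stock, invest proceeds at r, pay the dividends, go long the forward).
Profit at T = |F_mkt − F*| = |389.53 − 404.4758| = S$14.95 per share

S$14.95 per share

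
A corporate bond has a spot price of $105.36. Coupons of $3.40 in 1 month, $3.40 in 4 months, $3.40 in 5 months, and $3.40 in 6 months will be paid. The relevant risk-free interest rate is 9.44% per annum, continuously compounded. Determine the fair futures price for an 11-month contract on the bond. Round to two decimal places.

PV(coupons) I = 3.40·e^(−0.0944·1/12) + 3.40·e^(−0.0944·4/12) + 3.40·e^(−0.0944·5/12) + 3.40·e^(−0.0944·6/12)
I = 3.3734 + 3.2947 + 3.2689 + 3.2432 = 13.1802
F = (S − I)·e^(rT) = (105.36 − 13.1802) · e^(0.0944·11/12)
= 92.1798 · e^0.086533 = 92.1798 × 1.090387 = $100.51

$100.51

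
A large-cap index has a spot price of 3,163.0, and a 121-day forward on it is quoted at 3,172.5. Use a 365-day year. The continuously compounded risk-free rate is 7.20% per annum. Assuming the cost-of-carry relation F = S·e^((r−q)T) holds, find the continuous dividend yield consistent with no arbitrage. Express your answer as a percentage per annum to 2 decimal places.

6.30%

From F = S·e^((r−q)T): (r − q) = ln(F/S)/T
ln(3172.5/3163.0) = ln(1.003003) = 0.002999
(r − q) = 0.002999 / (121/365) = 0.009047
q = r − ln(F/S)/T = 0.0720 − 0.009047 = 0.062953
q = 6.30%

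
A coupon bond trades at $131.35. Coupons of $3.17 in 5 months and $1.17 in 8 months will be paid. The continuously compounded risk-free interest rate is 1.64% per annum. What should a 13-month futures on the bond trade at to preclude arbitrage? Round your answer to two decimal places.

$129.32

PV(coupons) I = 3.17·e^(−0.0164·5/12) + 1.17·e^(−0.0164·8/12)
I = 3.1484 + 1.1573 = 4.3057
F = (S − I)·e^(rT) = (131.35 − 4.3057) · e^(0.0164·13/12)
= 127.0443 · e^0.017767 = 127.0443 × 1.017926 = $129.32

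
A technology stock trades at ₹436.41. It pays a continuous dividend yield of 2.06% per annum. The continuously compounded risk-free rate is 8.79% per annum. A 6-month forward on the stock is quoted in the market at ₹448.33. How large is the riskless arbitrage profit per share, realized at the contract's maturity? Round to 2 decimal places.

Fair forward: F* = S·e^(carry·T), with carry = (r − q) = 0.0879 − 0.0206 = 0.0673
F* = 436.41 · e^(0.0673 × 6/12) = 436.41 · e^0.033650 = 436.41 × 1.034223 = ₹451.3453
Market ₹448.33 < fair ₹451.3453: forward underpriced → reverse cash-and-carry (short spot, go long the forward).
At maturity, profit = |F_mkt − F*| = |448.33 − 451.3453| = ₹3.02 per share

₹3.02 per share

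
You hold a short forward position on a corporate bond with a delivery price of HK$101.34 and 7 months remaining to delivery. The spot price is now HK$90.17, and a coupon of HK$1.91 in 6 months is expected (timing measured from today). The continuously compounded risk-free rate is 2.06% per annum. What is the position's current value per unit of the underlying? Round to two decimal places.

HK$11.85

PV(remaining coupons) I = 1.91·e^(−0.0206·6/12) = 1.8904
Current forward F = (S − I)·e^(rT) = (90.17 − 1.8904)·e^(0.0206·7/12) = 88.2796 × 1.012089 = 89.3468
Value (long) = (F − K)·e^(−rT) = (89.3468 − 101.34) × 0.988055 = -11.8499
Short position value = −(long value) = HK$11.85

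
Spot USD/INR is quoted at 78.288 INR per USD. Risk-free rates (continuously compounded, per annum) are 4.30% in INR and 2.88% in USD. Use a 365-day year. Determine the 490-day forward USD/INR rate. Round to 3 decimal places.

F = S·e^((r_INR − r_USD)T) = 78.288 · e^((0.0430 − 0.0288) × 490/365)
= 78.288 · e^0.019063 = 78.288 × 1.019246
F = 79.795 INR per USD

79.795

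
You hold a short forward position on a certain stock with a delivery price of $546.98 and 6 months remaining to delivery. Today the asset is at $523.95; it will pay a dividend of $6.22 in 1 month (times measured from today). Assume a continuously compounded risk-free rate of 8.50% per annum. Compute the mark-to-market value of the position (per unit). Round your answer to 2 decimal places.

PV(remaining dividends) I = 6.22·e^(−0.0850·1/12) = 6.1761
Current forward F = (S − I)·e^(rT) = (523.95 − 6.1761)·e^(0.0850·6/12) = 517.7739 × 1.043416 = 540.2536
Value (long) = (F − K)·e^(−rT) = (540.2536 − 546.98) × 0.958390 = -6.4465
Short position value = −(long value) = $6.45

$6.45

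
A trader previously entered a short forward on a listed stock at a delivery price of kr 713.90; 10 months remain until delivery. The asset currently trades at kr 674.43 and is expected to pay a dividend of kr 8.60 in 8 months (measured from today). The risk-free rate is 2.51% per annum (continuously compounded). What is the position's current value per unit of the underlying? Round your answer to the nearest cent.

kr 33.15

PV(remaining dividends) I = 8.60·e^(−0.0251·8/12) = 8.4573
Current forward F = (S − I)·e^(rT) = (674.43 − 8.4573)·e^(0.0251·10/12) = 665.9727 × 1.021137 = 680.0494
Value (long) = (F − K)·e^(−rT) = (680.0494 − 713.90) × 0.979301 = -33.1499
Short position value = −(long value) = kr 33.15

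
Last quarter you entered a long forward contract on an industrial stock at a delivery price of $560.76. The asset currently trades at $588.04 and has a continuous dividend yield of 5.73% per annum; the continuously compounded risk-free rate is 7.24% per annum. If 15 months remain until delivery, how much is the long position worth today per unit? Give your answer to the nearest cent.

$35.15

Current fair forward for the remaining 15 months: F = S·e^((r − q)·T), (r − q) = 0.0724 − 0.0573 = 0.0151
F = 588.04 · e^(0.0151 × 15/12) = 588.04 × 1.019054 = 599.2445
Value of long forward = (F − K)·e^(−rT) = (599.2445 − 560.76) · e^(−0.0724·15/12)
= 38.4845 × 0.913474 = 35.15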